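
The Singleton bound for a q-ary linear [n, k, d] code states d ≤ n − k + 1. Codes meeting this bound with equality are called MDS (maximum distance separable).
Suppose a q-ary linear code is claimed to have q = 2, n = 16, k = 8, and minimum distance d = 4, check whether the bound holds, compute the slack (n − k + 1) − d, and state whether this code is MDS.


Singleton RHS = n − k + 1 = 9, slack = 5, bound satisfied, not MDS.

Singleton bound: d ≤ n − k + 1.
Here n = 16, k = 8, so n − k + 1 = 9.
Given d = 4, check d ≤ 9: YES.
Slack = (n − k + 1) − d = 5.
The code is NOT MDS (slack = 5 > 0).
Description: the claimed parameters are [16, 8, 4]_2; such a code would be non-MDS.


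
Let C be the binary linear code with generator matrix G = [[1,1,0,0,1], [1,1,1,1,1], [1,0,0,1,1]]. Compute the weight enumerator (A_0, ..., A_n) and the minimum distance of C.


Weight distribution: A_0 = 1, A_2 = 3, A_3 = 3, A_5 = 1. Minimum distance d = 2.

Enumerate all 2^3 = 8 messages m ∈ F_2^3.
For each, compute codeword c = mG in F_2^5, then tally its weight.
  m = 000 → c = 00000, weight = 0.
  m = 100 → c = 11001, weight = 3.
  m = 010 → c = 11111, weight = 5.
  m = 110 → c = 00110, weight = 2.
  m = 001 → c = 10011, weight = 3.
  m = 101 → c = 01010, weight = 2.
  m = 011 → c = 01100, weight = 2.
  m = 111 → c = 10101, weight = 3.
Tally weights:
  weight 0: 1 codewords.
  weight 2: 3 codewords.
  weight 3: 3 codewords.
  weight 5: 1 codewords.
Minimum distance d = smallest w > 0 with A_w > 0 = 2.
Sanity: Σ A_w = 8 = 2^3 = 8 ✓.


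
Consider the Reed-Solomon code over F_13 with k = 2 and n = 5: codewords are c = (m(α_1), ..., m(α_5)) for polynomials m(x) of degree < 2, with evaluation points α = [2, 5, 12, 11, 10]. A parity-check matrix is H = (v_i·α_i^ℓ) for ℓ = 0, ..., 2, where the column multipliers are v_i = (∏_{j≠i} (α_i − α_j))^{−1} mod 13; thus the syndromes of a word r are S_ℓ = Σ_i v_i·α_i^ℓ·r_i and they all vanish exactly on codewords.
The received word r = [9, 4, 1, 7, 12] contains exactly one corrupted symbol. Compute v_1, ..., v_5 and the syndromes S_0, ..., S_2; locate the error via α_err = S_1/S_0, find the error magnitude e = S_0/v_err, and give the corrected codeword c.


S = (6, 8, 2), error at position 5, error magnitude e = 12, c = [9, 4, 1, 7, 0].

Step 1: column multipliers v_i = (∏_{j≠i}(α_i − α_j))^{−1} mod 13.
  i = 1 (α = 2): (2−5)(2−12)(2−11)(2−10) = (−3)·(−10)·(−9)·(−8) = 2160 ≡ 2, so v_1 = 2^{−1} = 7 (mod 13).
  i = 2 (α = 5): (5−2)(5−12)(5−11)(5−10) = 3·(−7)·(−6)·(−5) = −630 ≡ 7, so v_2 = 7^{−1} = 2 (mod 13).
  i = 3 (α = 12): (12−2)(12−5)(12−11)(12−10) = 10·7·1·2 = 140 ≡ 10, so v_3 = 10^{−1} = 4 (mod 13).
  i = 4 (α = 11): (11−2)(11−5)(11−12)(11−10) = 9·6·(−1)·1 = −54 ≡ 11, so v_4 = 11^{−1} = 6 (mod 13).
  i = 5 (α = 10): (10−2)(10−5)(10−12)(10−11) = 8·5·(−2)·(−1) = 80 ≡ 2, so v_5 = 2^{−1} = 7 (mod 13).
  v = [7, 2, 4, 6, 7].
Step 2: syndromes of r = [9, 4, 1, 7, 12] (all sums mod 13).
  S_0 = Σ v_i r_i = 7·9 + 2·4 + 4·1 + 6·7 + 7·12 = 201 ≡ 6.
  S_1 = Σ v_i α_i r_i = 7·2·9 + 2·5·4 + 4·12·1 + 6·11·7 + 7·10·12 = 1516 ≡ 8.
  α_i^2 mod 13 = [4, 12, 1, 4, 9].
  S_2 = Σ v_i α_i^2 r_i = 7·4·9 + 2·12·4 + 4·1·1 + 6·4·7 + 7·9·12 = 1276 ≡ 2.
  S = (6, 8, 2) ≠ 0, so r is not a codeword (an error is present).
Step 3: locate the error. For a single error e at position i, S_ℓ = v_i·e·α_i^ℓ, so α_err = S_1/S_0.
  S_0^{−1} = 6^{−1} = 11 (mod 13), so α_err = 8·11 = 88 ≡ 10 = α_5. Error position i = 5.
  Consistency check: S_2/S_1 = 2·5 = 10 ≡ 10 = α_err ✓ (single-error assumption holds).
Step 4: error magnitude e = S_0/v_5 = S_0·∏_{j≠5}(α_5 − α_j) = 6·2 = 12 ≡ 12 (mod 13).
Step 5: correct position 5: c_5 = r_5 − e = 12 − 12 ≡ 0 (mod 13). Hence c = [9, 4, 1, 7, 0].
  Check: interpolating c through the α_i gives m(x) = 8 + 7·x (degree < 2) with m(α_i) = c_i for every i, so c is indeed a codeword.


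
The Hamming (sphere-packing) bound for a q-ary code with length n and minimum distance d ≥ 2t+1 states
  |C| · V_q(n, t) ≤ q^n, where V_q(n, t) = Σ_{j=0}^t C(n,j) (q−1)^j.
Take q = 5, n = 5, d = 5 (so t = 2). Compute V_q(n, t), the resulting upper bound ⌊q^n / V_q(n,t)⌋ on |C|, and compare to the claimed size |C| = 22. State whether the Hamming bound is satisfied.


V_q(n, t) = 181, q^n = 3125, Hamming bound = 17, |C| = 22 > bound (violated).

Step 1: Compute V_q(n, t) = Σ_{j=0}^2 C(n, j) (q−1)^j.
  j = 0: C(5,0)·(4)^0 = 1·1 = 1.
  j = 1: C(5,1)·(4)^1 = 5·4 = 20.
  j = 2: C(5,2)·(4)^2 = 10·16 = 160.
  V_q(n, t) = 1 + 20 + 160 = 181.
Step 2: q^n = 5^5 = 3125.
Step 3: Hamming bound ⌊q^n / V_q(n,t)⌋ = ⌊3125/181⌋ = 17.
Step 4: Compare |C| = 22 to 17: violated.
The claimed |C| lies above the Hamming bound, so no 5-ary code of length 5 with d ≥ 5 can have 22 codewords.


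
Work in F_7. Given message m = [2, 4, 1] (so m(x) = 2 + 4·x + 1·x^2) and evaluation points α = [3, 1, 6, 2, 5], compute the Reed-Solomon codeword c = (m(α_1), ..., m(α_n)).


c = [2, 0, 6, 0, 5]

Message polynomial: m(x) = 2 + 4·x + 1·x^2 (mod 7).
For each evaluation point α_i, compute m(α_i) mod 7:
  α_1 = 3: Horner steps 1 → 0 → 2, so m(3) = 2.
  α_2 = 1: Horner steps 1 → 5 → 0, so m(1) = 0.
  α_3 = 6: Horner steps 1 → 3 → 6, so m(6) = 6.
  α_4 = 2: Horner steps 1 → 6 → 0, so m(2) = 0.
  α_5 = 5: Horner steps 1 → 2 → 5, so m(5) = 5.
Codeword c = [2, 0, 6, 0, 5] ∈ F_7^5.


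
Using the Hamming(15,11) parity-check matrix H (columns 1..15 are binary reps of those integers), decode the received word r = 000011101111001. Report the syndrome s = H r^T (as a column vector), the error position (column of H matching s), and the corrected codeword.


s = (1, 1, 1, 1)^T, error position = 15, corrected codeword c = 000011101111000

Compute s = H r^T mod 2 one row at a time:
  s_1 = 0 + 1 + 1 + 1 + 1 + 0 + 0 + 1 = 5 ≡ 1 (mod 2).
  s_2 = 0 + 1 + 1 + 1 + 1 + 0 + 0 + 1 = 5 ≡ 1 (mod 2).
  s_3 = 0 + 0 + 1 + 1 + 1 + 1 + 0 + 1 = 5 ≡ 1 (mod 2).
  s_4 = 0 + 0 + 1 + 1 + 1 + 1 + 0 + 1 = 5 ≡ 1 (mod 2).
s = (1, 1, 1, 1)^T — this equals column 15 of H (binary 1111), so error is at position 15.
Correct: flip bit 15 of r = 000011101111001 to get c = 000011101111000.


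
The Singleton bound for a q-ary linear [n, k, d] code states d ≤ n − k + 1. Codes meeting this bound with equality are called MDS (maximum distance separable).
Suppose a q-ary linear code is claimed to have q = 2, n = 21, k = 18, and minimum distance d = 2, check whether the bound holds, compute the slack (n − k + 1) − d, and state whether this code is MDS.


Singleton RHS = n − k + 1 = 4, slack = 2, bound satisfied, not MDS.

Singleton bound: d ≤ n − k + 1.
Here n = 21, k = 18, so n − k + 1 = 4.
Given d = 2, check d ≤ 4: YES.
Slack = (n − k + 1) − d = 2.
The code is NOT MDS (slack = 2 > 0).
Description: the claimed parameters are [21, 18, 2]_2; such a code would be non-MDS.


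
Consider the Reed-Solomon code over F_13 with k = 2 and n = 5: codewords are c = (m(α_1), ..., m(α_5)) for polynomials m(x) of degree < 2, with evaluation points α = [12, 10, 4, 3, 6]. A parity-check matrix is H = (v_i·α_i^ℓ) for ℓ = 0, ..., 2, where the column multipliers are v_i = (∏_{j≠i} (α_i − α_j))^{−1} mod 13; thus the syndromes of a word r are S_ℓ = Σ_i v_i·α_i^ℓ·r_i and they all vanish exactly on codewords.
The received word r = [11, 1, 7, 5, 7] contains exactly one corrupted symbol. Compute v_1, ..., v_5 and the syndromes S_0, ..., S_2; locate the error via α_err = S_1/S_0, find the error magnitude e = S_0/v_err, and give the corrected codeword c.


S = (11, 5, 7), error at position 3, error magnitude e = 10, c = [11, 1, 10, 5, 7].

Step 1: column multipliers v_i = (∏_{j≠i}(α_i − α_j))^{−1} mod 13.
  i = 1 (α = 12): (12−10)(12−4)(12−3)(12−6) = 2·8·9·6 = 864 ≡ 6, so v_1 = 6^{−1} = 11 (mod 13).
  i = 2 (α = 10): (10−12)(10−4)(10−3)(10−6) = (−2)·6·7·4 = −336 ≡ 2, so v_2 = 2^{−1} = 7 (mod 13).
  i = 3 (α = 4): (4−12)(4−10)(4−3)(4−6) = (−8)·(−6)·1·(−2) = −96 ≡ 8, so v_3 = 8^{−1} = 5 (mod 13).
  i = 4 (α = 3): (3−12)(3−10)(3−4)(3−6) = (−9)·(−7)·(−1)·(−3) = 189 ≡ 7, so v_4 = 7^{−1} = 2 (mod 13).
  i = 5 (α = 6): (6−12)(6−10)(6−4)(6−3) = (−6)·(−4)·2·3 = 144 ≡ 1, so v_5 = 1^{−1} = 1 (mod 13).
  v = [11, 7, 5, 2, 1].
Step 2: syndromes of r = [11, 1, 7, 5, 7] (all sums mod 13).
  S_0 = Σ v_i r_i = 11·11 + 7·1 + 5·7 + 2·5 + 1·7 = 180 ≡ 11.
  S_1 = Σ v_i α_i r_i = 11·12·11 + 7·10·1 + 5·4·7 + 2·3·5 + 1·6·7 = 1734 ≡ 5.
  α_i^2 mod 13 = [1, 9, 3, 9, 10].
  S_2 = Σ v_i α_i^2 r_i = 11·1·11 + 7·9·1 + 5·3·7 + 2·9·5 + 1·10·7 = 449 ≡ 7.
  S = (11, 5, 7) ≠ 0, so r is not a codeword (an error is present).
Step 3: locate the error. For a single error e at position i, S_ℓ = v_i·e·α_i^ℓ, so α_err = S_1/S_0.
  S_0^{−1} = 11^{−1} = 6 (mod 13), so α_err = 5·6 = 30 ≡ 4 = α_3. Error position i = 3.
  Consistency check: S_2/S_1 = 7·8 = 56 ≡ 4 = α_err ✓ (single-error assumption holds).
Step 4: error magnitude e = S_0/v_3 = S_0·∏_{j≠3}(α_3 − α_j) = 11·8 = 88 ≡ 10 (mod 13).
Step 5: correct position 3: c_3 = r_3 − e = 7 − 10 ≡ 10 (mod 13). Hence c = [11, 1, 10, 5, 7].
  Check: interpolating c through the α_i gives m(x) = 3 + 5·x (degree < 2) with m(α_i) = c_i for every i, so c is indeed a codeword.


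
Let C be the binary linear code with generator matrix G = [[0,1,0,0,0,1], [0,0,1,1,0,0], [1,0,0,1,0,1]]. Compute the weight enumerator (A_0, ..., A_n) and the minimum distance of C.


Weight distribution: A_0 = 1, A_2 = 2, A_3 = 4, A_4 = 1. Minimum distance d = 2.

Enumerate all 2^3 = 8 messages m ∈ F_2^3.
For each, compute codeword c = mG in F_2^6, then tally its weight.
  m = 000 → c = 000000, weight = 0.
  m = 100 → c = 010001, weight = 2.
  m = 010 → c = 001100, weight = 2.
  m = 110 → c = 011101, weight = 4.
  m = 001 → c = 100101, weight = 3.
  m = 101 → c = 110100, weight = 3.
  m = 011 → c = 101001, weight = 3.
  m = 111 → c = 111000, weight = 3.
Tally weights:
  weight 0: 1 codewords.
  weight 2: 2 codewords.
  weight 3: 4 codewords.
  weight 4: 1 codewords.
Minimum distance d = smallest w > 0 with A_w > 0 = 2.
Sanity: Σ A_w = 8 = 2^3 = 8 ✓.


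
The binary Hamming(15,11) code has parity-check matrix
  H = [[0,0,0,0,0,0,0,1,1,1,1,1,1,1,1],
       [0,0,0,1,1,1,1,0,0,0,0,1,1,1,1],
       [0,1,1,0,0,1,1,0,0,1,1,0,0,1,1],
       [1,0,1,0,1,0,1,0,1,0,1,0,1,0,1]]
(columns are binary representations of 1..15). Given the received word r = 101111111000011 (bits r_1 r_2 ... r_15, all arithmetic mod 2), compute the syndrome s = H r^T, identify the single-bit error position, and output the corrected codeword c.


s = (0, 0, 1, 0)^T, error position = 2, corrected codeword c = 111111111000011

Compute s = H r^T mod 2 one row at a time:
  s_1 = 1 + 1 + 0 + 0 + 0 + 0 + 1 + 1 = 4 ≡ 0 (mod 2).
  s_2 = 1 + 1 + 1 + 1 + 0 + 0 + 1 + 1 = 6 ≡ 0 (mod 2).
  s_3 = 0 + 1 + 1 + 1 + 0 + 0 + 1 + 1 = 5 ≡ 1 (mod 2).
  s_4 = 1 + 1 + 1 + 1 + 1 + 0 + 0 + 1 = 6 ≡ 0 (mod 2).
s = (0, 0, 1, 0)^T — this equals column 2 of H (binary 0010), so error is at position 2.
Correct: flip bit 2 of r = 101111111000011 to get c = 111111111000011.


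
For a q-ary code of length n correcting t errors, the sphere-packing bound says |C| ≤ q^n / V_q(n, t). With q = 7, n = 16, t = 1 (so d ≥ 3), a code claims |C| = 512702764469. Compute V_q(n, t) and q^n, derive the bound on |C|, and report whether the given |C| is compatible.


V_q(n, t) = 97, q^n = 33232930569601, Hamming bound = 342607531645, |C| = 512702764469 > bound (violated).

Step 1: Compute V_q(n, t) = Σ_{j=0}^1 C(n, j) (q−1)^j.
  j = 0: C(16,0)·(6)^0 = 1·1 = 1.
  j = 1: C(16,1)·(6)^1 = 16·6 = 96.
  V_q(n, t) = 1 + 96 = 97.
Step 2: q^n = 7^16 = 33232930569601.
Step 3: Hamming bound ⌊q^n / V_q(n,t)⌋ = ⌊33232930569601/97⌋ = 342607531645.
Step 4: Compare |C| = 512702764469 to 342607531645: violated.
The claimed |C| lies above the Hamming bound, so no 7-ary code of length 16 with d ≥ 3 can have 512702764469 codewords.


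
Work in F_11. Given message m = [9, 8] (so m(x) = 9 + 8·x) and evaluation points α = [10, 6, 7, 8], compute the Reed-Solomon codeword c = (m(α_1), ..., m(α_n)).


c = [1, 2, 10, 7]

Message polynomial: m(x) = 9 + 8·x (mod 11).
For each evaluation point α_i, compute m(α_i) mod 11:
  α_1 = 10: Horner steps 8 → 1, so m(10) = 1.
  α_2 = 6: Horner steps 8 → 2, so m(6) = 2.
  α_3 = 7: Horner steps 8 → 10, so m(7) = 10.
  α_4 = 8: Horner steps 8 → 7, so m(8) = 7.
Codeword c = [1, 2, 10, 7] ∈ F_11^4.


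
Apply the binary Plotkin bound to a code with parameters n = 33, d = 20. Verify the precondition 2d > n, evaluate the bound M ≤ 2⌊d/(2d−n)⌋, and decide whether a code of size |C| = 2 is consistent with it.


Plotkin bound M ≤ 4; given |C| = 2 ≤ bound (satisfied).

Check applicability: 2d = 40, n = 33.
2d − n = 7 > 0, so Plotkin applies.
Compute d/(2d−n) = 20/7 ≈ 2.8571.
⌊d/(2d−n)⌋ = 2.
Plotkin bound: M ≤ 2·2 = 4.
Given |C| = 2, check: satisfied.
This |C| is below the Plotkin bound.


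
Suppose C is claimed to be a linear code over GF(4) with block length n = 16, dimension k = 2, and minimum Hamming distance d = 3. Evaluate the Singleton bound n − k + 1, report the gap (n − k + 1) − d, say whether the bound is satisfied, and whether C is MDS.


Singleton RHS = n − k + 1 = 15, slack = 12, bound satisfied, not MDS.

Singleton bound: d ≤ n − k + 1.
Here n = 16, k = 2, so n − k + 1 = 15.
Given d = 3, check d ≤ 15: YES.
Slack = (n − k + 1) − d = 12.
The code is NOT MDS (slack = 12 > 0).
Description: the claimed parameters are [16, 2, 3]_4; such a code would be non-MDS.


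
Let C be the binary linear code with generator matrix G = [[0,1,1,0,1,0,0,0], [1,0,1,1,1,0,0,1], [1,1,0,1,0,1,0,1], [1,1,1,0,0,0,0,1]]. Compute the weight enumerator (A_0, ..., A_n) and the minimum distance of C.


Weight distribution: A_0 = 1, A_1 = 1, A_2 = 1, A_3 = 4, A_4 = 5, A_5 = 3, A_6 = 1. Minimum distance d = 1.

Enumerate all 2^4 = 16 messages m ∈ F_2^4.
For each, compute codeword c = mG in F_2^8, then tally its weight.
  m = 0000 → c = 00000000, weight = 0.
  m = 1000 → c = 01101000, weight = 3.
  m = 0100 → c = 10111001, weight = 5.
  m = 1100 → c = 11010001, weight = 4.
  m = 0010 → c = 11010101, weight = 5.
  m = 1010 → c = 10111101, weight = 6.
  m = 0110 → c = 01101100, weight = 4.
  m = 1110 → c = 00000100, weight = 1.
  m = 0001 → c = 11100001, weight = 4.
  m = 1001 → c = 10001001, weight = 3.
  m = 0101 → c = 01011000, weight = 3.
  m = 1101 → c = 00110000, weight = 2.
  m = 0011 → c = 00110100, weight = 3.
  m = 1011 → c = 01011100, weight = 4.
  m = 0111 → c = 10001101, weight = 4.
  m = 1111 → c = 11100101, weight = 5.
Tally weights:
  weight 0: 1 codewords.
  weight 1: 1 codewords.
  weight 2: 1 codewords.
  weight 3: 4 codewords.
  weight 4: 5 codewords.
  weight 5: 3 codewords.
  weight 6: 1 codewords.
Minimum distance d = smallest w > 0 with A_w > 0 = 1.
Sanity: Σ A_w = 16 = 2^4 = 16 ✓.


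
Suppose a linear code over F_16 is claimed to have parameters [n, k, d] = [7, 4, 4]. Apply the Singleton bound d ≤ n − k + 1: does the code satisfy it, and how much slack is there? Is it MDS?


Singleton RHS = n − k + 1 = 4, slack = 0, bound satisfied, MDS.

Singleton bound: d ≤ n − k + 1.
Here n = 7, k = 4, so n − k + 1 = 4.
Given d = 4, check d ≤ 4: YES.
Slack = (n − k + 1) − d = 0.
The code is MDS (slack = 0).
Description: the claimed parameters are [7, 4, 4]_16; such a code would be MDS (meets Singleton bound).


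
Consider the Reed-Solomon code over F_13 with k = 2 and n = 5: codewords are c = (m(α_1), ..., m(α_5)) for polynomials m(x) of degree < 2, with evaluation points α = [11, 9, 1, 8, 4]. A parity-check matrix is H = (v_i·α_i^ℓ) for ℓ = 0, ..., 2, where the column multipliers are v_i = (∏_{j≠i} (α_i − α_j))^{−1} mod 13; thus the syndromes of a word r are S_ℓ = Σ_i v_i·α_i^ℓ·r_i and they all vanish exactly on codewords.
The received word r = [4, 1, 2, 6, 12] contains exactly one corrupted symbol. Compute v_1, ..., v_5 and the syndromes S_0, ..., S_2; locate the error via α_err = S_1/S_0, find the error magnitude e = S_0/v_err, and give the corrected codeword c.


S = (10, 1, 4), error at position 5, error magnitude e = 12, c = [4, 1, 2, 6, 0].

Step 1: column multipliers v_i = (∏_{j≠i}(α_i − α_j))^{−1} mod 13.
  i = 1 (α = 11): (11−9)(11−1)(11−8)(11−4) = 2·10·3·7 = 420 ≡ 4, so v_1 = 4^{−1} = 10 (mod 13).
  i = 2 (α = 9): (9−11)(9−1)(9−8)(9−4) = (−2)·8·1·5 = −80 ≡ 11, so v_2 = 11^{−1} = 6 (mod 13).
  i = 3 (α = 1): (1−11)(1−9)(1−8)(1−4) = (−10)·(−8)·(−7)·(−3) = 1680 ≡ 3, so v_3 = 3^{−1} = 9 (mod 13).
  i = 4 (α = 8): (8−11)(8−9)(8−1)(8−4) = (−3)·(−1)·7·4 = 84 ≡ 6, so v_4 = 6^{−1} = 11 (mod 13).
  i = 5 (α = 4): (4−11)(4−9)(4−1)(4−8) = (−7)·(−5)·3·(−4) = −420 ≡ 9, so v_5 = 9^{−1} = 3 (mod 13).
  v = [10, 6, 9, 11, 3].
Step 2: syndromes of r = [4, 1, 2, 6, 12] (all sums mod 13).
  S_0 = Σ v_i r_i = 10·4 + 6·1 + 9·2 + 11·6 + 3·12 = 166 ≡ 10.
  S_1 = Σ v_i α_i r_i = 10·11·4 + 6·9·1 + 9·1·2 + 11·8·6 + 3·4·12 = 1184 ≡ 1.
  α_i^2 mod 13 = [4, 3, 1, 12, 3].
  S_2 = Σ v_i α_i^2 r_i = 10·4·4 + 6·3·1 + 9·1·2 + 11·12·6 + 3·3·12 = 1096 ≡ 4.
  S = (10, 1, 4) ≠ 0, so r is not a codeword (an error is present).
Step 3: locate the error. For a single error e at position i, S_ℓ = v_i·e·α_i^ℓ, so α_err = S_1/S_0.
  S_0^{−1} = 10^{−1} = 4 (mod 13), so α_err = 1·4 = 4 ≡ 4 = α_5. Error position i = 5.
  Consistency check: S_2/S_1 = 4·1 = 4 ≡ 4 = α_err ✓ (single-error assumption holds).
Step 4: error magnitude e = S_0/v_5 = S_0·∏_{j≠5}(α_5 − α_j) = 10·9 = 90 ≡ 12 (mod 13).
Step 5: correct position 5: c_5 = r_5 − e = 12 − 12 ≡ 0 (mod 13). Hence c = [4, 1, 2, 6, 0].
  Check: interpolating c through the α_i gives m(x) = 7 + 8·x (degree < 2) with m(α_i) = c_i for every i, so c is indeed a codeword.


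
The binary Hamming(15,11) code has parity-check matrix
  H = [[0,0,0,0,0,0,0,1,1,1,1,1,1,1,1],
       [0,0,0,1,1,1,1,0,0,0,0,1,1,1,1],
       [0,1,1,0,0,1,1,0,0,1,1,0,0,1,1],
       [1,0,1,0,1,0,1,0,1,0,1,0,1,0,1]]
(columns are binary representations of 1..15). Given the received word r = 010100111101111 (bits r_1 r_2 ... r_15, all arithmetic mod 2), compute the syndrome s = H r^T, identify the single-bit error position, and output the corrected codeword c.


s = (1, 0, 1, 0)^T, error position = 10, corrected codeword c = 010100111001111

Compute s = H r^T mod 2 one row at a time:
  s_1 = 1 + 1 + 1 + 0 + 1 + 1 + 1 + 1 = 7 ≡ 1 (mod 2).
  s_2 = 1 + 0 + 0 + 1 + 1 + 1 + 1 + 1 = 6 ≡ 0 (mod 2).
  s_3 = 1 + 0 + 0 + 1 + 1 + 0 + 1 + 1 = 5 ≡ 1 (mod 2).
  s_4 = 0 + 0 + 0 + 1 + 1 + 0 + 1 + 1 = 4 ≡ 0 (mod 2).
s = (1, 0, 1, 0)^T — this equals column 10 of H (binary 1010), so error is at position 10.
Correct: flip bit 10 of r = 010100111101111 to get c = 010100111001111.


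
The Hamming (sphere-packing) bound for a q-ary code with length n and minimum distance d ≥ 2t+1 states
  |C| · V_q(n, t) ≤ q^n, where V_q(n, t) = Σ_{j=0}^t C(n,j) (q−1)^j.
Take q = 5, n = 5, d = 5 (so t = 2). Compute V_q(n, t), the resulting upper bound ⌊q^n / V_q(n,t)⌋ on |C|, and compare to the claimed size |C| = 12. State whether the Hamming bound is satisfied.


V_q(n, t) = 181, q^n = 3125, Hamming bound = 17, |C| = 12 ≤ bound (satisfied).

Step 1: Compute V_q(n, t) = Σ_{j=0}^2 C(n, j) (q−1)^j.
  j = 0: C(5,0)·(4)^0 = 1·1 = 1.
  j = 1: C(5,1)·(4)^1 = 5·4 = 20.
  j = 2: C(5,2)·(4)^2 = 10·16 = 160.
  V_q(n, t) = 1 + 20 + 160 = 181.
Step 2: q^n = 5^5 = 3125.
Step 3: Hamming bound ⌊q^n / V_q(n,t)⌋ = ⌊3125/181⌋ = 17.
Step 4: Compare |C| = 12 to 17: satisfied.
The claimed |C| lies below the Hamming bound.


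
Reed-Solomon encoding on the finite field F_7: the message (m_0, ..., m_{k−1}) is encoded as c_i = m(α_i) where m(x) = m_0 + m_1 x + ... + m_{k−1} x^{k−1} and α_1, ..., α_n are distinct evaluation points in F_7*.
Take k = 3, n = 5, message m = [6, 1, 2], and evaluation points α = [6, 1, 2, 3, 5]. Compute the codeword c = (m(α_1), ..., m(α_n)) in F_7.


c = [0, 2, 2, 6, 5]

Message polynomial: m(x) = 6 + 1·x + 2·x^2 (mod 7).
For each evaluation point α_i, compute m(α_i) mod 7:
  α_1 = 6: Horner steps 2 → 6 → 0, so m(6) = 0.
  α_2 = 1: Horner steps 2 → 3 → 2, so m(1) = 2.
  α_3 = 2: Horner steps 2 → 5 → 2, so m(2) = 2.
  α_4 = 3: Horner steps 2 → 0 → 6, so m(3) = 6.
  α_5 = 5: Horner steps 2 → 4 → 5, so m(5) = 5.
Codeword c = [0, 2, 2, 6, 5] ∈ F_7^5.


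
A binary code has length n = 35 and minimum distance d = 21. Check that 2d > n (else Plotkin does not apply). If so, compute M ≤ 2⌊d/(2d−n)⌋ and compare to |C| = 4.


Plotkin bound M ≤ 6; given |C| = 4 ≤ bound (satisfied).

Check applicability: 2d = 42, n = 35.
2d − n = 7 > 0, so Plotkin applies.
Compute d/(2d−n) = 21/7 ≈ 3.0000.
⌊d/(2d−n)⌋ = 3.
Plotkin bound: M ≤ 2·3 = 6.
Given |C| = 4, check: satisfied.
This |C| is below the Plotkin bound.


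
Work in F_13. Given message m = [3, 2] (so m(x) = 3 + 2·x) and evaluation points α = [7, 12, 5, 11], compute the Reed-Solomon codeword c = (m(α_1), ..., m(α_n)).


c = [4, 1, 0, 12]

Message polynomial: m(x) = 3 + 2·x (mod 13).
For each evaluation point α_i, compute m(α_i) mod 13:
  α_1 = 7: Horner steps 2 → 4, so m(7) = 4.
  α_2 = 12: Horner steps 2 → 1, so m(12) = 1.
  α_3 = 5: Horner steps 2 → 0, so m(5) = 0.
  α_4 = 11: Horner steps 2 → 12, so m(11) = 12.
Codeword c = [4, 1, 0, 12] ∈ F_13^4.


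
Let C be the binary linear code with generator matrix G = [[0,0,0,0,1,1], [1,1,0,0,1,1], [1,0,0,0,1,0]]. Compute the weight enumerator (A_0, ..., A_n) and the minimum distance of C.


Weight distribution: A_0 = 1, A_2 = 6, A_4 = 1. Minimum distance d = 2.

Enumerate all 2^3 = 8 messages m ∈ F_2^3.
For each, compute codeword c = mG in F_2^6, then tally its weight.
  m = 000 → c = 000000, weight = 0.
  m = 100 → c = 000011, weight = 2.
  m = 010 → c = 110011, weight = 4.
  m = 110 → c = 110000, weight = 2.
  m = 001 → c = 100010, weight = 2.
  m = 101 → c = 100001, weight = 2.
  m = 011 → c = 010001, weight = 2.
  m = 111 → c = 010010, weight = 2.
Tally weights:
  weight 0: 1 codewords.
  weight 2: 6 codewords.
  weight 4: 1 codewords.
Minimum distance d = smallest w > 0 with A_w > 0 = 2.
Sanity: Σ A_w = 8 = 2^3 = 8 ✓.


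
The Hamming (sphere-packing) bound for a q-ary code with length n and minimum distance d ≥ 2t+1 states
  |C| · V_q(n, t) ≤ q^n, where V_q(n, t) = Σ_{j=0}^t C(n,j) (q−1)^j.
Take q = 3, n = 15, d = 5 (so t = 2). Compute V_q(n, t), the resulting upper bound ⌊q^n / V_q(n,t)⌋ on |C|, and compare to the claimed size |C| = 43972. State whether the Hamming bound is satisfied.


V_q(n, t) = 451, q^n = 14348907, Hamming bound = 31815, |C| = 43972 > bound (violated).

Step 1: Compute V_q(n, t) = Σ_{j=0}^2 C(n, j) (q−1)^j.
  j = 0: C(15,0)·(2)^0 = 1·1 = 1.
  j = 1: C(15,1)·(2)^1 = 15·2 = 30.
  j = 2: C(15,2)·(2)^2 = 105·4 = 420.
  V_q(n, t) = 1 + 30 + 420 = 451.
Step 2: q^n = 3^15 = 14348907.
Step 3: Hamming bound ⌊q^n / V_q(n,t)⌋ = ⌊14348907/451⌋ = 31815.
Step 4: Compare |C| = 43972 to 31815: violated.
The claimed |C| lies above the Hamming bound, so no 3-ary code of length 15 with d ≥ 5 can have 43972 codewords.


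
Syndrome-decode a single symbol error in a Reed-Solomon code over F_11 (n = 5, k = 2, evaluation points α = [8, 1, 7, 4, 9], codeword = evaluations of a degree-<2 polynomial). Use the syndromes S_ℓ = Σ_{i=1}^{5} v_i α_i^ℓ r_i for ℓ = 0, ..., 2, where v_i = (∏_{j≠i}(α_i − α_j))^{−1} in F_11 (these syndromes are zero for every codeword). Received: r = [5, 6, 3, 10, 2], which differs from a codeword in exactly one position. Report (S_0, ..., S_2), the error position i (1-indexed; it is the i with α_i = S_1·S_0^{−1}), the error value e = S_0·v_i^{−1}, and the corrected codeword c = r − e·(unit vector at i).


S = (6, 4, 10), error at position 1, error magnitude e = 8, c = [8, 6, 3, 10, 2].

Step 1: column multipliers v_i = (∏_{j≠i}(α_i − α_j))^{−1} mod 11.
  i = 1 (α = 8): (8−1)(8−7)(8−4)(8−9) = 7·1·4·(−1) = −28 ≡ 5, so v_1 = 5^{−1} = 9 (mod 11).
  i = 2 (α = 1): (1−8)(1−7)(1−4)(1−9) = (−7)·(−6)·(−3)·(−8) = 1008 ≡ 7, so v_2 = 7^{−1} = 8 (mod 11).
  i = 3 (α = 7): (7−8)(7−1)(7−4)(7−9) = (−1)·6·3·(−2) = 36 ≡ 3, so v_3 = 3^{−1} = 4 (mod 11).
  i = 4 (α = 4): (4−8)(4−1)(4−7)(4−9) = (−4)·3·(−3)·(−5) = −180 ≡ 7, so v_4 = 7^{−1} = 8 (mod 11).
  i = 5 (α = 9): (9−8)(9−1)(9−7)(9−4) = 1·8·2·5 = 80 ≡ 3, so v_5 = 3^{−1} = 4 (mod 11).
  v = [9, 8, 4, 8, 4].
Step 2: syndromes of r = [5, 6, 3, 10, 2] (all sums mod 11).
  S_0 = Σ v_i r_i = 9·5 + 8·6 + 4·3 + 8·10 + 4·2 = 193 ≡ 6.
  S_1 = Σ v_i α_i r_i = 9·8·5 + 8·1·6 + 4·7·3 + 8·4·10 + 4·9·2 = 884 ≡ 4.
  α_i^2 mod 11 = [9, 1, 5, 5, 4].
  S_2 = Σ v_i α_i^2 r_i = 9·9·5 + 8·1·6 + 4·5·3 + 8·5·10 + 4·4·2 = 945 ≡ 10.
  S = (6, 4, 10) ≠ 0, so r is not a codeword (an error is present).
Step 3: locate the error. For a single error e at position i, S_ℓ = v_i·e·α_i^ℓ, so α_err = S_1/S_0.
  S_0^{−1} = 6^{−1} = 2 (mod 11), so α_err = 4·2 = 8 ≡ 8 = α_1. Error position i = 1.
  Consistency check: S_2/S_1 = 10·3 = 30 ≡ 8 = α_err ✓ (single-error assumption holds).
Step 4: error magnitude e = S_0/v_1 = S_0·∏_{j≠1}(α_1 − α_j) = 6·5 = 30 ≡ 8 (mod 11).
Step 5: correct position 1: c_1 = r_1 − e = 5 − 8 ≡ 8 (mod 11). Hence c = [8, 6, 3, 10, 2].
  Check: interpolating c through the α_i gives m(x) = 1 + 5·x (degree < 2) with m(α_i) = c_i for every i, so c is indeed a codeword.


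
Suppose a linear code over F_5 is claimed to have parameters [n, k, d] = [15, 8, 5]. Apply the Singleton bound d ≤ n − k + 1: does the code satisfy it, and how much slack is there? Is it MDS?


Singleton RHS = n − k + 1 = 8, slack = 3, bound satisfied, not MDS.

Singleton bound: d ≤ n − k + 1.
Here n = 15, k = 8, so n − k + 1 = 8.
Given d = 5, check d ≤ 8: YES.
Slack = (n − k + 1) − d = 3.
The code is NOT MDS (slack = 3 > 0).
Description: the claimed parameters are [15, 8, 5]_5; such a code would be non-MDS.


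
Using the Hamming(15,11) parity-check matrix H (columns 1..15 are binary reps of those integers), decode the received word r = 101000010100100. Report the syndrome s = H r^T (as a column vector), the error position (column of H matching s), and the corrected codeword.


s = (1, 1, 0, 1)^T, error position = 13, corrected codeword c = 101000010100000

Compute s = H r^T mod 2 one row at a time:
  s_1 = 1 + 0 + 1 + 0 + 0 + 1 + 0 + 0 = 3 ≡ 1 (mod 2).
  s_2 = 0 + 0 + 0 + 0 + 0 + 1 + 0 + 0 = 1 ≡ 1 (mod 2).
  s_3 = 0 + 1 + 0 + 0 + 1 + 0 + 0 + 0 = 2 ≡ 0 (mod 2).
  s_4 = 1 + 1 + 0 + 0 + 0 + 0 + 1 + 0 = 3 ≡ 1 (mod 2).
s = (1, 1, 0, 1)^T — this equals column 13 of H (binary 1101), so error is at position 13.
Correct: flip bit 13 of r = 101000010100100 to get c = 101000010100000.


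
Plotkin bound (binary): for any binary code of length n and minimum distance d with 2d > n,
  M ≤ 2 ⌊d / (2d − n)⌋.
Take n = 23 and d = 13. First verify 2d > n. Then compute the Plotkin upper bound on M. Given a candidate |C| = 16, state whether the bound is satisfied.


Plotkin bound M ≤ 8; given |C| = 16 > bound (violated).

Check applicability: 2d = 26, n = 23.
2d − n = 3 > 0, so Plotkin applies.
Compute d/(2d−n) = 13/3 ≈ 4.3333.
⌊d/(2d−n)⌋ = 4.
Plotkin bound: M ≤ 2·4 = 8.
Given |C| = 16, check: VIOLATED.
This |C| is above the Plotkin bound, so no binary code with n = 23, d = 13 and 16 codewords exists.


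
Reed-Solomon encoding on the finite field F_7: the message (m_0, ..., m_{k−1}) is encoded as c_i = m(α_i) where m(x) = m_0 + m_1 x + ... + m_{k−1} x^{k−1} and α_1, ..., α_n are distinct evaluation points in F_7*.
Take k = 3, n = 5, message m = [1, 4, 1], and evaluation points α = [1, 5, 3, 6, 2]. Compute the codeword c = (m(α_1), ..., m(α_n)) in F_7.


c = [6, 4, 1, 5, 6]

Message polynomial: m(x) = 1 + 4·x + 1·x^2 (mod 7).
For each evaluation point α_i, compute m(α_i) mod 7:
  α_1 = 1: Horner steps 1 → 5 → 6, so m(1) = 6.
  α_2 = 5: Horner steps 1 → 2 → 4, so m(5) = 4.
  α_3 = 3: Horner steps 1 → 0 → 1, so m(3) = 1.
  α_4 = 6: Horner steps 1 → 3 → 5, so m(6) = 5.
  α_5 = 2: Horner steps 1 → 6 → 6, so m(2) = 6.
Codeword c = [6, 4, 1, 5, 6] ∈ F_7^5.


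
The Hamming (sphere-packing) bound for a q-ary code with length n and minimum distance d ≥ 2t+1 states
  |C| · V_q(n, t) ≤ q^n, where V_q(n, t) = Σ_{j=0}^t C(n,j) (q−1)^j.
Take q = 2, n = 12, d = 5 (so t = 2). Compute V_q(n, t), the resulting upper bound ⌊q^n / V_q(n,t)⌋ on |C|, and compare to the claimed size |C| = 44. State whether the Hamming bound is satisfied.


V_q(n, t) = 79, q^n = 4096, Hamming bound = 51, |C| = 44 ≤ bound (satisfied).

Step 1: Compute V_q(n, t) = Σ_{j=0}^2 C(n, j) (q−1)^j.
  j = 0: C(12,0)·(1)^0 = 1·1 = 1.
  j = 1: C(12,1)·(1)^1 = 12·1 = 12.
  j = 2: C(12,2)·(1)^2 = 66·1 = 66.
  V_q(n, t) = 1 + 12 + 66 = 79.
Step 2: q^n = 2^12 = 4096.
Step 3: Hamming bound ⌊q^n / V_q(n,t)⌋ = ⌊4096/79⌋ = 51.
Step 4: Compare |C| = 44 to 51: satisfied.
The claimed |C| lies below the Hamming bound.


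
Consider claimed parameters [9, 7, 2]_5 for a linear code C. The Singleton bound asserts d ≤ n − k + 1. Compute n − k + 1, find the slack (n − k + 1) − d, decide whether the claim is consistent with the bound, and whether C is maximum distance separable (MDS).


Singleton RHS = n − k + 1 = 3, slack = 1, bound satisfied, not MDS.

Singleton bound: d ≤ n − k + 1.
Here n = 9, k = 7, so n − k + 1 = 3.
Given d = 2, check d ≤ 3: YES.
Slack = (n − k + 1) − d = 1.
The code is NOT MDS (slack = 1 > 0).
Description: the claimed parameters are [9, 7, 2]_5; such a code would be non-MDS.


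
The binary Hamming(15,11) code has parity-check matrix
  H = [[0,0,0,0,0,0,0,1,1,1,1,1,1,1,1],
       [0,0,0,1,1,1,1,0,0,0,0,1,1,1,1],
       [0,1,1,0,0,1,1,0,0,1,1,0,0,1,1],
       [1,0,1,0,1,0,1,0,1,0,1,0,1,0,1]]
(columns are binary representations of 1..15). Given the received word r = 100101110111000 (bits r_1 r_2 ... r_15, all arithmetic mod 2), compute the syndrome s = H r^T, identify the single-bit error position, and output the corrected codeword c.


s = (0, 0, 0, 1)^T, error position = 1, corrected codeword c = 000101110111000

Compute s = H r^T mod 2 one row at a time:
  s_1 = 1 + 0 + 1 + 1 + 1 + 0 + 0 + 0 = 4 ≡ 0 (mod 2).
  s_2 = 1 + 0 + 1 + 1 + 1 + 0 + 0 + 0 = 4 ≡ 0 (mod 2).
  s_3 = 0 + 0 + 1 + 1 + 1 + 1 + 0 + 0 = 4 ≡ 0 (mod 2).
  s_4 = 1 + 0 + 0 + 1 + 0 + 1 + 0 + 0 = 3 ≡ 1 (mod 2).
s = (0, 0, 0, 1)^T — this equals column 1 of H (binary 0001), so error is at position 1.
Correct: flip bit 1 of r = 100101110111000 to get c = 000101110111000.


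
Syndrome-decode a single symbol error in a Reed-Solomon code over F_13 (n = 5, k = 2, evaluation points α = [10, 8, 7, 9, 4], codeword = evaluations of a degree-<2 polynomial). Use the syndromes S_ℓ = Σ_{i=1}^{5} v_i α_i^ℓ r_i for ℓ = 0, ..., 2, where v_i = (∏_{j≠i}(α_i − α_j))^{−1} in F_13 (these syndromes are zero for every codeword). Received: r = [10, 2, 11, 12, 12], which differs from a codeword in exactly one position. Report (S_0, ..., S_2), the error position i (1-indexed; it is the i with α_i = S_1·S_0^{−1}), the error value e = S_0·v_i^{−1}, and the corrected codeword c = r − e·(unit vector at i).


S = (2, 5, 6), error at position 4, error magnitude e = 6, c = [10, 2, 11, 6, 12].

Step 1: column multipliers v_i = (∏_{j≠i}(α_i − α_j))^{−1} mod 13.
  i = 1 (α = 10): (10−8)(10−7)(10−9)(10−4) = 2·3·1·6 = 36 ≡ 10, so v_1 = 10^{−1} = 4 (mod 13).
  i = 2 (α = 8): (8−10)(8−7)(8−9)(8−4) = (−2)·1·(−1)·4 = 8 ≡ 8, so v_2 = 8^{−1} = 5 (mod 13).
  i = 3 (α = 7): (7−10)(7−8)(7−9)(7−4) = (−3)·(−1)·(−2)·3 = −18 ≡ 8, so v_3 = 8^{−1} = 5 (mod 13).
  i = 4 (α = 9): (9−10)(9−8)(9−7)(9−4) = (−1)·1·2·5 = −10 ≡ 3, so v_4 = 3^{−1} = 9 (mod 13).
  i = 5 (α = 4): (4−10)(4−8)(4−7)(4−9) = (−6)·(−4)·(−3)·(−5) = 360 ≡ 9, so v_5 = 9^{−1} = 3 (mod 13).
  v = [4, 5, 5, 9, 3].
Step 2: syndromes of r = [10, 2, 11, 12, 12] (all sums mod 13).
  S_0 = Σ v_i r_i = 4·10 + 5·2 + 5·11 + 9·12 + 3·12 = 249 ≡ 2.
  S_1 = Σ v_i α_i r_i = 4·10·10 + 5·8·2 + 5·7·11 + 9·9·12 + 3·4·12 = 1981 ≡ 5.
  α_i^2 mod 13 = [9, 12, 10, 3, 3].
  S_2 = Σ v_i α_i^2 r_i = 4·9·10 + 5·12·2 + 5·10·11 + 9·3·12 + 3·3·12 = 1462 ≡ 6.
  S = (2, 5, 6) ≠ 0, so r is not a codeword (an error is present).
Step 3: locate the error. For a single error e at position i, S_ℓ = v_i·e·α_i^ℓ, so α_err = S_1/S_0.
  S_0^{−1} = 2^{−1} = 7 (mod 13), so α_err = 5·7 = 35 ≡ 9 = α_4. Error position i = 4.
  Consistency check: S_2/S_1 = 6·8 = 48 ≡ 9 = α_err ✓ (single-error assumption holds).
Step 4: error magnitude e = S_0/v_4 = S_0·∏_{j≠4}(α_4 − α_j) = 2·3 = 6 ≡ 6 (mod 13).
Step 5: correct position 4: c_4 = r_4 − e = 12 − 6 ≡ 6 (mod 13). Hence c = [10, 2, 11, 6, 12].
  Check: interpolating c through the α_i gives m(x) = 9 + 4·x (degree < 2) with m(α_i) = c_i for every i, so c is indeed a codeword.


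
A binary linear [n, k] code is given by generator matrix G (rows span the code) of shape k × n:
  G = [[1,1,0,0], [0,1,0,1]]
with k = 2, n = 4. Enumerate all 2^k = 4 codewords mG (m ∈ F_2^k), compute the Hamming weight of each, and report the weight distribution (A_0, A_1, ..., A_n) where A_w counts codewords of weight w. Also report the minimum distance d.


Weight distribution: A_0 = 1, A_2 = 3. Minimum distance d = 2.

Enumerate all 2^2 = 4 messages m ∈ F_2^2.
For each, compute codeword c = mG in F_2^4, then tally its weight.
  m = 00 → c = 0000, weight = 0.
  m = 10 → c = 1100, weight = 2.
  m = 01 → c = 0101, weight = 2.
  m = 11 → c = 1001, weight = 2.
Tally weights:
  weight 0: 1 codewords.
  weight 2: 3 codewords.
Minimum distance d = smallest w > 0 with A_w > 0 = 2.
Sanity: Σ A_w = 4 = 2^2 = 4 ✓.


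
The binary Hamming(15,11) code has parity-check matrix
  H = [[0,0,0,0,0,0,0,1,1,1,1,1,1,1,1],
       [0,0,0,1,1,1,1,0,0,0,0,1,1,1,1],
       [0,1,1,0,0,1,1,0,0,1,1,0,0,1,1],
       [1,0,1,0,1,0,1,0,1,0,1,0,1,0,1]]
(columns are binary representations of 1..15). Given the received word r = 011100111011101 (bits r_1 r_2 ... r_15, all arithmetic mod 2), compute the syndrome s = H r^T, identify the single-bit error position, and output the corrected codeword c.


s = (0, 1, 1, 0)^T, error position = 6, corrected codeword c = 011101111011101

Compute s = H r^T mod 2 one row at a time:
  s_1 = 1 + 1 + 0 + 1 + 1 + 1 + 0 + 1 = 6 ≡ 0 (mod 2).
  s_2 = 1 + 0 + 0 + 1 + 1 + 1 + 0 + 1 = 5 ≡ 1 (mod 2).
  s_3 = 1 + 1 + 0 + 1 + 0 + 1 + 0 + 1 = 5 ≡ 1 (mod 2).
  s_4 = 0 + 1 + 0 + 1 + 1 + 1 + 1 + 1 = 6 ≡ 0 (mod 2).
s = (0, 1, 1, 0)^T — this equals column 6 of H (binary 0110), so error is at position 6.
Correct: flip bit 6 of r = 011100111011101 to get c = 011101111011101.


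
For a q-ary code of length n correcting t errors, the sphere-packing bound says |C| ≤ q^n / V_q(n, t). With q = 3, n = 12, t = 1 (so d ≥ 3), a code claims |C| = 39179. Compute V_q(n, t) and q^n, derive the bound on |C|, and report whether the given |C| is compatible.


V_q(n, t) = 25, q^n = 531441, Hamming bound = 21257, |C| = 39179 > bound (violated).

Step 1: Compute V_q(n, t) = Σ_{j=0}^1 C(n, j) (q−1)^j.
  j = 0: C(12,0)·(2)^0 = 1·1 = 1.
  j = 1: C(12,1)·(2)^1 = 12·2 = 24.
  V_q(n, t) = 1 + 24 = 25.
Step 2: q^n = 3^12 = 531441.
Step 3: Hamming bound ⌊q^n / V_q(n,t)⌋ = ⌊531441/25⌋ = 21257.
Step 4: Compare |C| = 39179 to 21257: violated.
The claimed |C| lies above the Hamming bound, so no 3-ary code of length 12 with d ≥ 3 can have 39179 codewords.


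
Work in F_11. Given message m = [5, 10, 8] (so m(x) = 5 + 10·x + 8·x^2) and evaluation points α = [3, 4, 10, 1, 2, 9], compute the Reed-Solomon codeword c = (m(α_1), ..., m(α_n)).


c = [8, 8, 3, 1, 2, 6]

Message polynomial: m(x) = 5 + 10·x + 8·x^2 (mod 11).
For each evaluation point α_i, compute m(α_i) mod 11:
  α_1 = 3: Horner steps 8 → 1 → 8, so m(3) = 8.
  α_2 = 4: Horner steps 8 → 9 → 8, so m(4) = 8.
  α_3 = 10: Horner steps 8 → 2 → 3, so m(10) = 3.
  α_4 = 1: Horner steps 8 → 7 → 1, so m(1) = 1.
  α_5 = 2: Horner steps 8 → 4 → 2, so m(2) = 2.
  α_6 = 9: Horner steps 8 → 5 → 6, so m(9) = 6.
Codeword c = [8, 8, 3, 1, 2, 6] ∈ F_11^6.


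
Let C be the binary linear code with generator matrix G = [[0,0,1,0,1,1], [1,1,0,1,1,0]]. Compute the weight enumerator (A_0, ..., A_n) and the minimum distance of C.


Weight distribution: A_0 = 1, A_3 = 1, A_4 = 1, A_5 = 1. Minimum distance d = 3.

Enumerate all 2^2 = 4 messages m ∈ F_2^2.
For each, compute codeword c = mG in F_2^6, then tally its weight.
  m = 00 → c = 000000, weight = 0.
  m = 10 → c = 001011, weight = 3.
  m = 01 → c = 110110, weight = 4.
  m = 11 → c = 111101, weight = 5.
Tally weights:
  weight 0: 1 codewords.
  weight 3: 1 codewords.
  weight 4: 1 codewords.
  weight 5: 1 codewords.
Minimum distance d = smallest w > 0 with A_w > 0 = 3.
Sanity: Σ A_w = 4 = 2^2 = 4 ✓.


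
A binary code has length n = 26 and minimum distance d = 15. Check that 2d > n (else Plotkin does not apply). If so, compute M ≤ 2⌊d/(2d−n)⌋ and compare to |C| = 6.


Plotkin bound M ≤ 6; given |C| = 6 ≤ bound (satisfied).

Check applicability: 2d = 30, n = 26.
2d − n = 4 > 0, so Plotkin applies.
Compute d/(2d−n) = 15/4 ≈ 3.7500.
⌊d/(2d−n)⌋ = 3.
Plotkin bound: M ≤ 2·3 = 6.
Given |C| = 6, check: satisfied.
This |C| is at the Plotkin bound.


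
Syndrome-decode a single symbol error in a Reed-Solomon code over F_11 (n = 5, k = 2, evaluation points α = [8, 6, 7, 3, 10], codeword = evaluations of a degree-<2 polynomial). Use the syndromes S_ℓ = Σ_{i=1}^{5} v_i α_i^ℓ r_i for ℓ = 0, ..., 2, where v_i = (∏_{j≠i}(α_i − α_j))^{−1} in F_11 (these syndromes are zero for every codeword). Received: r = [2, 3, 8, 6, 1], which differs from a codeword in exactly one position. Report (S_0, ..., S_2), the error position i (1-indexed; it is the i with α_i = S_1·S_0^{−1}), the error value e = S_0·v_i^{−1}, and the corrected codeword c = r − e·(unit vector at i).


S = (9, 5, 4), error at position 4, error magnitude e = 7, c = [2, 3, 8, 10, 1].

Step 1: column multipliers v_i = (∏_{j≠i}(α_i − α_j))^{−1} mod 11.
  i = 1 (α = 8): (8−6)(8−7)(8−3)(8−10) = 2·1·5·(−2) = −20 ≡ 2, so v_1 = 2^{−1} = 6 (mod 11).
  i = 2 (α = 6): (6−8)(6−7)(6−3)(6−10) = (−2)·(−1)·3·(−4) = −24 ≡ 9, so v_2 = 9^{−1} = 5 (mod 11).
  i = 3 (α = 7): (7−8)(7−6)(7−3)(7−10) = (−1)·1·4·(−3) = 12 ≡ 1, so v_3 = 1^{−1} = 1 (mod 11).
  i = 4 (α = 3): (3−8)(3−6)(3−7)(3−10) = (−5)·(−3)·(−4)·(−7) = 420 ≡ 2, so v_4 = 2^{−1} = 6 (mod 11).
  i = 5 (α = 10): (10−8)(10−6)(10−7)(10−3) = 2·4·3·7 = 168 ≡ 3, so v_5 = 3^{−1} = 4 (mod 11).
  v = [6, 5, 1, 6, 4].
Step 2: syndromes of r = [2, 3, 8, 6, 1] (all sums mod 11).
  S_0 = Σ v_i r_i = 6·2 + 5·3 + 1·8 + 6·6 + 4·1 = 75 ≡ 9.
  S_1 = Σ v_i α_i r_i = 6·8·2 + 5·6·3 + 1·7·8 + 6·3·6 + 4·10·1 = 390 ≡ 5.
  α_i^2 mod 11 = [9, 3, 5, 9, 1].
  S_2 = Σ v_i α_i^2 r_i = 6·9·2 + 5·3·3 + 1·5·8 + 6·9·6 + 4·1·1 = 521 ≡ 4.
  S = (9, 5, 4) ≠ 0, so r is not a codeword (an error is present).
Step 3: locate the error. For a single error e at position i, S_ℓ = v_i·e·α_i^ℓ, so α_err = S_1/S_0.
  S_0^{−1} = 9^{−1} = 5 (mod 11), so α_err = 5·5 = 25 ≡ 3 = α_4. Error position i = 4.
  Consistency check: S_2/S_1 = 4·9 = 36 ≡ 3 = α_err ✓ (single-error assumption holds).
Step 4: error magnitude e = S_0/v_4 = S_0·∏_{j≠4}(α_4 − α_j) = 9·2 = 18 ≡ 7 (mod 11).
Step 5: correct position 4: c_4 = r_4 − e = 6 − 7 ≡ 10 (mod 11). Hence c = [2, 3, 8, 10, 1].
  Check: interpolating c through the α_i gives m(x) = 6 + 5·x (degree < 2) with m(α_i) = c_i for every i, so c is indeed a codeword.
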